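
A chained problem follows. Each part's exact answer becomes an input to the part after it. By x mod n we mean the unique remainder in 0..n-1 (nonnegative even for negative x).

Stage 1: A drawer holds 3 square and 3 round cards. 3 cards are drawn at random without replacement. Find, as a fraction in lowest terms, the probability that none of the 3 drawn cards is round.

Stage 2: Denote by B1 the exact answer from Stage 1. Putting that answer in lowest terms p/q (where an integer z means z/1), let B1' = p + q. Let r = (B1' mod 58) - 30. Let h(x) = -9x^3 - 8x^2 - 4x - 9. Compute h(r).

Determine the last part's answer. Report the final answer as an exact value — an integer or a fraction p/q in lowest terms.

5940

Stage 1: total draws C(6,3) = 20; favorable C(3,3) = 1; P = 1/20; answer 1/20
Stage 2: B1 = 1/20; threaded value p + q = 21; r = -9; -9*(-9)^3 - 8*(-9)^2 - 4*(-9)^1 - 9 = (6561) + (-648) + (36) + (-9) = 5940; answer 5940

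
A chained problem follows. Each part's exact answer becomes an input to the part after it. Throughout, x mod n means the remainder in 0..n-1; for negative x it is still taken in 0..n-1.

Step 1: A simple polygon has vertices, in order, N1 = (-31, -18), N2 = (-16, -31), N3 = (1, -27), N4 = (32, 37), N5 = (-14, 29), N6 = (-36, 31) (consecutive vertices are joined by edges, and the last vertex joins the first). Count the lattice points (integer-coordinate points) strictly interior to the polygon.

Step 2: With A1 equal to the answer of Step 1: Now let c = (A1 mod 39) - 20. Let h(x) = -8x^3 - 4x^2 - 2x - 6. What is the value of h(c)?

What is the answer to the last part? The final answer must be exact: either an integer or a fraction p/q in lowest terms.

Step 1: cross terms: (-31*-31 - -16*-18)=673, (-16*-27 - 1*-31)=463, (1*37 - 32*-27)=901, (32*29 - -14*37)=1446, (-14*31 - -36*29)=610, (-36*-18 - -31*31)=1609; twice the area = |5702| = 5702; area = 2851; boundary points = 1 + 1 + 1 + 2 + 2 + 1 = 8; strictly interior points = area - boundary/2 + 1 = 2848; answer 2848
Step 2: A1 = 2848; c = -19; -8*(-19)^3 - 4*(-19)^2 - 2*(-19)^1 - 6 = (54872) + (-1444) + (38) + (-6) = 53460; answer 53460

53460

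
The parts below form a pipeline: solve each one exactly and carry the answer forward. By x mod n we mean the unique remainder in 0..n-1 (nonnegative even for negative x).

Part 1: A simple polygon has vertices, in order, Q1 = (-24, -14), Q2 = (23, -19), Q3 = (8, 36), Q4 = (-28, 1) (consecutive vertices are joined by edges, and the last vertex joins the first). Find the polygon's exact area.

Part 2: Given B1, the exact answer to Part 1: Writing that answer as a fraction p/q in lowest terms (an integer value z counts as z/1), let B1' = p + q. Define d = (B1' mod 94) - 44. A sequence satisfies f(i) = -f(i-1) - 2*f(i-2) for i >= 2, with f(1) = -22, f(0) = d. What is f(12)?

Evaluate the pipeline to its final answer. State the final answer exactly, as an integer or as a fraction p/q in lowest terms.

Part 1: cross terms: (-24*-19 - 23*-14)=778, (23*36 - 8*-19)=980, (8*1 - -28*36)=1016, (-28*-14 - -24*1)=416; twice the area = |3190| = 3190; area = 1595; answer 1595
Part 2: B1 = 1595; threaded value p + q = 1596; d = 48; f(2) = -1*(-22) - 2*(48) = -74; iterating: f(2)=-74, f(3)=118, f(4)=30, f(5)=-266, f(6)=206, f(7)=326, f(8)=-738, f(9)=86, f(10)=1390, f(11)=-1562, f(12)=-1218; answer -1218

-1218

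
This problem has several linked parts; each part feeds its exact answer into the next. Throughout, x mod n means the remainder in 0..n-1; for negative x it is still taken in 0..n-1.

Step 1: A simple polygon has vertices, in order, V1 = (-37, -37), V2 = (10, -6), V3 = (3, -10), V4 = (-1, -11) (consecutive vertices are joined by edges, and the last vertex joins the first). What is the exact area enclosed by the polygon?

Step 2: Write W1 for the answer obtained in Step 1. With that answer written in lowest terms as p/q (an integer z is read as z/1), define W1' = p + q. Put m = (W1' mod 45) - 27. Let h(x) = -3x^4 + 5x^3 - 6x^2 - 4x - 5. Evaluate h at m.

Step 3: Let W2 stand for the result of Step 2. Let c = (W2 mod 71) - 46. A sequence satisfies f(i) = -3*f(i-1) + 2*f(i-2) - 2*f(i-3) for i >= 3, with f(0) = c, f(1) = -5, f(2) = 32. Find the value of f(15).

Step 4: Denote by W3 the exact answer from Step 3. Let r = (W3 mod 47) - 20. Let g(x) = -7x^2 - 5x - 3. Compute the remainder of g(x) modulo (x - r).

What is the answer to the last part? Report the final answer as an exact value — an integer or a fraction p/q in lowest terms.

Step 1: cross terms: (-37*-6 - 10*-37)=592, (10*-10 - 3*-6)=-82, (3*-11 - -1*-10)=-43, (-1*-37 - -37*-11)=-370; twice the area = |97| = 97; area = 97/2; answer 97/2
Step 2: W1 = 97/2; threaded value p + q = 99; m = -18; -3*(-18)^4 + 5*(-18)^3 - 6*(-18)^2 - 4*(-18)^1 - 5 = (-314928) + (-29160) + (-1944) + (72) + (-5) = -345965; answer -345965
Step 3: W2 = -345965; c = -28; f(3) = -3*(32) + 2*(-5) - 2*(-28) = -50; iterating: f(3)=-50, f(4)=224, f(5)=-836, f(6)=3056, f(7)=-11288, f(8)=41648, f(9)=-153632, f(10)=566768, f(11)=-2090864, f(12)=7713392, f(13)=-28455440, f(14)=104974832, f(15)=-387262160; answer -387262160
Step 4: W3 = -387262160; r = 7; remainder = value at the root: -7*(7)^2 - 5*(7)^1 - 3 = (-343) + (-35) + (-3) = -381; answer -381

-381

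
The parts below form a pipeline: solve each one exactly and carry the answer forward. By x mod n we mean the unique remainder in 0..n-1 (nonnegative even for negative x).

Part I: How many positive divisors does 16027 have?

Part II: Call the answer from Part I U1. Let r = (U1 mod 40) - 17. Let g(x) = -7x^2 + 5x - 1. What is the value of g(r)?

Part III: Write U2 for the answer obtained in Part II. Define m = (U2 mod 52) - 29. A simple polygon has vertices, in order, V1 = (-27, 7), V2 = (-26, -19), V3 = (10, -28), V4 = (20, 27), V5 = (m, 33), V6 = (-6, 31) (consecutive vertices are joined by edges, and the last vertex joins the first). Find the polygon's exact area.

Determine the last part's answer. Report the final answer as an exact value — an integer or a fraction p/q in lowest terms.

2012

Part I: 16027 = 11 * 31 * 47; number of divisors = (1+1) * (1+1) * (1+1) = 8; answer 8
Part II: U1 = 8; r = -9; -7*(-9)^2 + 5*(-9)^1 - 1 = (-567) + (-45) + (-1) = -613; answer -613
Part III: U2 = -613; m = -18; cross terms: (-27*-19 - -26*7)=695, (-26*-28 - 10*-19)=918, (10*27 - 20*-28)=830, (20*33 - -18*27)=1146, (-18*31 - -6*33)=-360, (-6*7 - -27*31)=795; twice the area = |4024| = 4024; area = 2012; answer 2012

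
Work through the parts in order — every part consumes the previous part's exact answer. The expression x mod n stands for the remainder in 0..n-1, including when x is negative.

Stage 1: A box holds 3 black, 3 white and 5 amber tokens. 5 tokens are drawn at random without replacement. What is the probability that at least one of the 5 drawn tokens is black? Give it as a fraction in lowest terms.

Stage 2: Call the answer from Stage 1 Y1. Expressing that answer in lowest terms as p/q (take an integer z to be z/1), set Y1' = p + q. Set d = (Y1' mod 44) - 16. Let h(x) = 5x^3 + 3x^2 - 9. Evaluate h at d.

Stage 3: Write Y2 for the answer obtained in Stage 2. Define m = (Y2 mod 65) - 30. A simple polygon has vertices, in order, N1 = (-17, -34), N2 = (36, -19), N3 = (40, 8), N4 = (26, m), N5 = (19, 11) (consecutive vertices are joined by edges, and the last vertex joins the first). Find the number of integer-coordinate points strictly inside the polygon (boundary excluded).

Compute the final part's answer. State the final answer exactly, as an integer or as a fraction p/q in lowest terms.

1238

Stage 1: total draws C(11,5) = 462; complement C(8,5) = 56; favorable 462 - 56 = 406; P = 29/33; answer 29/33
Stage 2: Y1 = 29/33; threaded value p + q = 62; d = 2; 5*(2)^3 + 3*(2)^2 - 9 = (40) + (12) + (-9) = 43; answer 43
Stage 3: Y2 = 43; m = 13; cross terms: (-17*-19 - 36*-34)=1547, (36*8 - 40*-19)=1048, (40*13 - 26*8)=312, (26*11 - 19*13)=39, (19*-34 - -17*11)=-459; twice the area = |2487| = 2487; area = 2487/2; boundary points = 1 + 1 + 1 + 1 + 9 = 13; strictly interior points = area - boundary/2 + 1 = 1238; answer 1238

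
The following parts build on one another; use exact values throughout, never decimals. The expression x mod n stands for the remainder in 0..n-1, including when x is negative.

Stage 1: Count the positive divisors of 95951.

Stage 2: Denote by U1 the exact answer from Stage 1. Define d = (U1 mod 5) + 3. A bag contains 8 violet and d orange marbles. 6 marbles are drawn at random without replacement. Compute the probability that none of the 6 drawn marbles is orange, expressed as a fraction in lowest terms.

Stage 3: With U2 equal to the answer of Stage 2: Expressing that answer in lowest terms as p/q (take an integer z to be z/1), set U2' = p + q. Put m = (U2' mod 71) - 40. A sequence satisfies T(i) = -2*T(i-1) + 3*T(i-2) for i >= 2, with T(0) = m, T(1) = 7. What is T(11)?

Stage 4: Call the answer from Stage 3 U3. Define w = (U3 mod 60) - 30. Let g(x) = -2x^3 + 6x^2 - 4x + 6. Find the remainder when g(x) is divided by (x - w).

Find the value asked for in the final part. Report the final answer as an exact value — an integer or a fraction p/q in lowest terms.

Stage 1: 95951 = 229 * 419; number of divisors = (1+1) * (1+1) = 4; answer 4
Stage 2: U1 = 4; d = 7; total draws C(15,6) = 5005; favorable C(8,6) = 28; P = 4/715; answer 4/715
Stage 3: U2 = 4/715; threaded value p + q = 719; m = -31; T(2) = -2*(7) + 3*(-31) = -107; iterating: T(2)=-107, T(3)=235, T(4)=-791, T(5)=2287, T(6)=-6947, T(7)=20755, T(8)=-62351, T(9)=186967, T(10)=-560987, T(11)=1682875; answer 1682875
Stage 4: U3 = 1682875; w = 25; remainder = value at the root: -2*(25)^3 + 6*(25)^2 - 4*(25)^1 + 6 = (-31250) + (3750) + (-100) + (6) = -27594; answer -27594

-27594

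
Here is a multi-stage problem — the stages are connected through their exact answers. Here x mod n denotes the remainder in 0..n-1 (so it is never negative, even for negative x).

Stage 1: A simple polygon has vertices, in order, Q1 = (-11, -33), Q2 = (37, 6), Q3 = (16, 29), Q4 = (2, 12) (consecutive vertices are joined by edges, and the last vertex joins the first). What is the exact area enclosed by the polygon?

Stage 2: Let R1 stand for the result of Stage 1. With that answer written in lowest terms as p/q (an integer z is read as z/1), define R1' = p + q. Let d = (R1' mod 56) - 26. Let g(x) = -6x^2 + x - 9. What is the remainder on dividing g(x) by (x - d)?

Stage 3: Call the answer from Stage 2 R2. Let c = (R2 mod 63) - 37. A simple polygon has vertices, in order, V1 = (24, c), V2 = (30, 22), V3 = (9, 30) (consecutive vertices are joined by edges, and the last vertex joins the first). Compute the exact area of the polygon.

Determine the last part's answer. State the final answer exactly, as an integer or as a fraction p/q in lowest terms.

1035/2

Stage 1: cross terms: (-11*6 - 37*-33)=1155, (37*29 - 16*6)=977, (16*12 - 2*29)=134, (2*-33 - -11*12)=66; twice the area = |2332| = 2332; area = 1166; answer 1166
Stage 2: R1 = 1166; threaded value p + q = 1167; d = 21; remainder = value at the root: -6*(21)^2 + 1*(21)^1 - 9 = (-2646) + (21) + (-9) = -2634; answer -2634
Stage 3: R2 = -2634; c = -25; cross terms: (24*22 - 30*-25)=1278, (30*30 - 9*22)=702, (9*-25 - 24*30)=-945; twice the area = |1035| = 1035; area = 1035/2; answer 1035/2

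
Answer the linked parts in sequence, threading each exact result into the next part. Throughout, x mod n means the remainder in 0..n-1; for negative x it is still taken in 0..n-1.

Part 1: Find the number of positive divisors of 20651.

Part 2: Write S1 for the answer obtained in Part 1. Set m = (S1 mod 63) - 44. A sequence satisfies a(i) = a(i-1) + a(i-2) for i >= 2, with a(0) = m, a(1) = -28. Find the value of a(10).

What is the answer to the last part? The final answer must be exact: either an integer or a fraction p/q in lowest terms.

Part 1: 20651 = 107 * 193; number of divisors = (1+1) * (1+1) = 4; answer 4
Part 2: S1 = 4; m = -40; a(2) = 1*(-28) + 1*(-40) = -68; iterating: a(2)=-68, a(3)=-96, a(4)=-164, a(5)=-260, a(6)=-424, a(7)=-684, a(8)=-1108, a(9)=-1792, a(10)=-2900; answer -2900

-2900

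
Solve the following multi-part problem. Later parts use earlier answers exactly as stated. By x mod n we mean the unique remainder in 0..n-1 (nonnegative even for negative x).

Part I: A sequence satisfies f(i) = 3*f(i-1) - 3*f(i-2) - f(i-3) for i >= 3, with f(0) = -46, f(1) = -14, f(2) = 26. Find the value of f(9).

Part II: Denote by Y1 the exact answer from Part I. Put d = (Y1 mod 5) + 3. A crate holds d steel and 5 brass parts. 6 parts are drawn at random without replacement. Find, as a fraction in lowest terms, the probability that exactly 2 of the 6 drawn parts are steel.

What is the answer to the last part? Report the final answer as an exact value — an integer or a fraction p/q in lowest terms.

5/14

Part I: f(3) = 3*(26) - 3*(-14) - 1*(-46) = 166; iterating: f(3)=166, f(4)=434, f(5)=778, f(6)=866, f(7)=-170, f(8)=-3886, f(9)=-12014; answer -12014
Part II: Y1 = -12014; d = 4; total draws C(9,6) = 84; favorable C(4,2)*C(5,4) = 30; P = 5/14; answer 5/14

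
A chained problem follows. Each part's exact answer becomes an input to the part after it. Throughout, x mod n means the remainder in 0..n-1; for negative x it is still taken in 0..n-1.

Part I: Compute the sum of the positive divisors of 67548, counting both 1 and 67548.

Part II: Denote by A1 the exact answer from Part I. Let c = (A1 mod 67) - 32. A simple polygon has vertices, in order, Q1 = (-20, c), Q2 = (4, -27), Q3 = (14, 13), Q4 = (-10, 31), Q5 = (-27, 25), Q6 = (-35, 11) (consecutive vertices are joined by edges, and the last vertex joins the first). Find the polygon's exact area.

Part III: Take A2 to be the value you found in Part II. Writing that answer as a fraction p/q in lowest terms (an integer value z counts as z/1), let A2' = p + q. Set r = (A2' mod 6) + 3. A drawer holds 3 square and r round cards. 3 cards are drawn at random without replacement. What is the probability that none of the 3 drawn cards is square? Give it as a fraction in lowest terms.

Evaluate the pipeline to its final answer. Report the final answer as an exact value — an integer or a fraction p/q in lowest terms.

7/24

Part I: 67548 = 2^2 * 3 * 13 * 433; sigma = (1 + 2 + 4) * (1 + 3) * (1 + 13) * (1 + 433) = 7 * 4 * 14 * 434 = 170128; answer 170128
Part II: A1 = 170128; c = -17; cross terms: (-20*-27 - 4*-17)=608, (4*13 - 14*-27)=430, (14*31 - -10*13)=564, (-10*25 - -27*31)=587, (-27*11 - -35*25)=578, (-35*-17 - -20*11)=815; twice the area = |3582| = 3582; area = 1791; answer 1791
Part III: A2 = 1791; threaded value p + q = 1792; r = 7; total draws C(10,3) = 120; favorable C(7,3) = 35; P = 7/24; answer 7/24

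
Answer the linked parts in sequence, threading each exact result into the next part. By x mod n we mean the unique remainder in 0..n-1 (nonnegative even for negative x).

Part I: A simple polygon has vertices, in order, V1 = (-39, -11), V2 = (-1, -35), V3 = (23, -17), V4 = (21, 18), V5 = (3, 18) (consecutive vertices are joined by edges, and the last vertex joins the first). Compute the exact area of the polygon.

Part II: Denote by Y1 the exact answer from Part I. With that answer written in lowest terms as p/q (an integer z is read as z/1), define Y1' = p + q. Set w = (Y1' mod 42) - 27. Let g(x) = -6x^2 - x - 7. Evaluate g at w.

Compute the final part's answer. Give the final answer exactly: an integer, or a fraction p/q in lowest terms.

Part I: cross terms: (-39*-35 - -1*-11)=1354, (-1*-17 - 23*-35)=822, (23*18 - 21*-17)=771, (21*18 - 3*18)=324, (3*-11 - -39*18)=669; twice the area = |3940| = 3940; area = 1970; answer 1970
Part II: Y1 = 1970; threaded value p + q = 1971; w = 12; -6*(12)^2 - 1*(12)^1 - 7 = (-864) + (-12) + (-7) = -883; answer -883

-883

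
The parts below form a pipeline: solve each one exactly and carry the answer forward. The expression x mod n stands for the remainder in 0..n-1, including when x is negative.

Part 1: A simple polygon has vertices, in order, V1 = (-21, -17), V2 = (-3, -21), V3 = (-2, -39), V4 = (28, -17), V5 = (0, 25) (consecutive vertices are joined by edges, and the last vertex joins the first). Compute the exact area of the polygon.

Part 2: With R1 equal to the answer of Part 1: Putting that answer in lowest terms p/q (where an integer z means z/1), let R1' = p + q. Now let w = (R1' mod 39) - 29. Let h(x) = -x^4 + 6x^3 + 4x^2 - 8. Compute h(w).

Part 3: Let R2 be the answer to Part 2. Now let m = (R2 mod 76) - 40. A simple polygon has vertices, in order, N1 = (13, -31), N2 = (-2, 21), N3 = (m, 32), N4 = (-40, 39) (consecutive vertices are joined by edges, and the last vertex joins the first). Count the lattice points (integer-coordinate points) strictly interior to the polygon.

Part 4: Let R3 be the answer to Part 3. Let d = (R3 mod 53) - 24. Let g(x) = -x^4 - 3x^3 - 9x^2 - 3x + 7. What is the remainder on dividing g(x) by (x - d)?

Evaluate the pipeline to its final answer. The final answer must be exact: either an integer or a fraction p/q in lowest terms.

-7863

Part 1: cross terms: (-21*-21 - -3*-17)=390, (-3*-39 - -2*-21)=75, (-2*-17 - 28*-39)=1126, (28*25 - 0*-17)=700, (0*-17 - -21*25)=525; twice the area = |2816| = 2816; area = 1408; answer 1408
Part 2: R1 = 1408; threaded value p + q = 1409; w = -24; -1*(-24)^4 + 6*(-24)^3 + 4*(-24)^2 - 8 = (-331776) + (-82944) + (2304) + (-8) = -412424; answer -412424
Part 3: R2 = -412424; m = -12; cross terms: (13*21 - -2*-31)=211, (-2*32 - -12*21)=188, (-12*39 - -40*32)=812, (-40*-31 - 13*39)=733; twice the area = |1944| = 1944; area = 972; boundary points = 1 + 1 + 7 + 1 = 10; strictly interior points = area - boundary/2 + 1 = 968; answer 968
Part 4: R3 = 968; d = -10; remainder = value at the root: -1*(-10)^4 - 3*(-10)^3 - 9*(-10)^2 - 3*(-10)^1 + 7 = (-10000) + (3000) + (-900) + (30) + (7) = -7863; answer -7863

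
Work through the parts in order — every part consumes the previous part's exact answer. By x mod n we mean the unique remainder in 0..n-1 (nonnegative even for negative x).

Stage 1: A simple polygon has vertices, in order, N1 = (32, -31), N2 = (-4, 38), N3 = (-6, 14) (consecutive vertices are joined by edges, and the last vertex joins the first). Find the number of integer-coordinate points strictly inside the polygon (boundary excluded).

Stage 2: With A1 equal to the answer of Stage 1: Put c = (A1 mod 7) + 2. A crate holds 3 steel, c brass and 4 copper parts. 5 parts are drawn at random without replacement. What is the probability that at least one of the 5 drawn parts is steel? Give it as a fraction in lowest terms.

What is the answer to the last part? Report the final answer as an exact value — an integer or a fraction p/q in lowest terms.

Stage 1: cross terms: (32*38 - -4*-31)=1092, (-4*14 - -6*38)=172, (-6*-31 - 32*14)=-262; twice the area = |1002| = 1002; area = 501; boundary points = 3 + 2 + 1 = 6; strictly interior points = area - boundary/2 + 1 = 499; answer 499
Stage 2: A1 = 499; c = 4; total draws C(11,5) = 462; complement C(8,5) = 56; favorable 462 - 56 = 406; P = 29/33; answer 29/33

29/33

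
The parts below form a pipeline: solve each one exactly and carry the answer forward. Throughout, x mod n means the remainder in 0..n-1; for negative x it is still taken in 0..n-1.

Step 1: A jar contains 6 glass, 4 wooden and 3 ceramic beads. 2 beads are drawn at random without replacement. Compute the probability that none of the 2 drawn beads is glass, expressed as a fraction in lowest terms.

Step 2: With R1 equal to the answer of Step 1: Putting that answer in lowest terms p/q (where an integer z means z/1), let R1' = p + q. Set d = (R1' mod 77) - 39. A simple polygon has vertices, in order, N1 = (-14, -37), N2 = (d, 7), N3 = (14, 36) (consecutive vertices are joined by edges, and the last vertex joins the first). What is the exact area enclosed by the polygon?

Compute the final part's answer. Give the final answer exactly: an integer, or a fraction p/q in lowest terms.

324

Step 1: total draws C(13,2) = 78; favorable C(7,2) = 21; P = 7/26; answer 7/26
Step 2: R1 = 7/26; threaded value p + q = 33; d = -6; cross terms: (-14*7 - -6*-37)=-320, (-6*36 - 14*7)=-314, (14*-37 - -14*36)=-14; twice the area = |-648| = 648; area = 324; answer 324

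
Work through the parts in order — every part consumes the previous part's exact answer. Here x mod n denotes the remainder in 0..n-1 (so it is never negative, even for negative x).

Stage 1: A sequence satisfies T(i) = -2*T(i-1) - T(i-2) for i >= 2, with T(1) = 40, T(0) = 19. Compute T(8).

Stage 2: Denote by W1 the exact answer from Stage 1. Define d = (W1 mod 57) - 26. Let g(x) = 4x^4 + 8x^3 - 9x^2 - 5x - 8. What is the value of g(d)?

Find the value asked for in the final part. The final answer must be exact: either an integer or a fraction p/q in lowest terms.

1017374

Stage 1: T(2) = -2*(40) - 1*(19) = -99; iterating: T(2)=-99, T(3)=158, T(4)=-217, T(5)=276, T(6)=-335, T(7)=394, T(8)=-453; answer -453
Stage 2: W1 = -453; d = -23; 4*(-23)^4 + 8*(-23)^3 - 9*(-23)^2 - 5*(-23)^1 - 8 = (1119364) + (-97336) + (-4761) + (115) + (-8) = 1017374; answer 1017374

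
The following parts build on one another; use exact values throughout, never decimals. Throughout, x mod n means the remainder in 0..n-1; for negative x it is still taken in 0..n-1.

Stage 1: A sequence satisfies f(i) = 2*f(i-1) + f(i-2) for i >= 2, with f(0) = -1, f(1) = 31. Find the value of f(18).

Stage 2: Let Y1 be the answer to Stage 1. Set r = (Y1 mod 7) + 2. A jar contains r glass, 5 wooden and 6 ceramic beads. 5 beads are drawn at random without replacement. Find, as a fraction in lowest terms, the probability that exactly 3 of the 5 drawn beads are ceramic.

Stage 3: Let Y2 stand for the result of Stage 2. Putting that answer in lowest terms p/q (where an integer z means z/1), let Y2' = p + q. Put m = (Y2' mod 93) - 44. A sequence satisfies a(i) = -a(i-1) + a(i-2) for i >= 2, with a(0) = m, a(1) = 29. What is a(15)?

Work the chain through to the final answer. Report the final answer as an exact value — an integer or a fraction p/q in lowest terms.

Stage 1: f(2) = 2*(31) + 1*(-1) = 61; iterating: f(2)=61, f(3)=153, f(4)=367, f(5)=887, f(6)=2141, f(7)=5169, f(8)=12479, f(9)=30127, f(10)=72733, f(11)=175593, f(12)=423919, f(13)=1023431, f(14)=2470781, f(15)=5964993, f(16)=14400767, f(17)=34766527, f(18)=83933821; answer 83933821
Stage 2: Y1 = 83933821; r = 8; total draws C(19,5) = 11628; favorable C(6,3)*C(13,2) = 1560; P = 130/969; answer 130/969
Stage 3: Y2 = 130/969; threaded value p + q = 1099; m = 32; a(2) = -1*(29) + 1*(32) = 3; iterating: a(2)=3, a(3)=26, a(4)=-23, a(5)=49, a(6)=-72, a(7)=121, a(8)=-193, a(9)=314, a(10)=-507, a(11)=821, a(12)=-1328, a(13)=2149, a(14)=-3477, a(15)=5626; answer 5626

5626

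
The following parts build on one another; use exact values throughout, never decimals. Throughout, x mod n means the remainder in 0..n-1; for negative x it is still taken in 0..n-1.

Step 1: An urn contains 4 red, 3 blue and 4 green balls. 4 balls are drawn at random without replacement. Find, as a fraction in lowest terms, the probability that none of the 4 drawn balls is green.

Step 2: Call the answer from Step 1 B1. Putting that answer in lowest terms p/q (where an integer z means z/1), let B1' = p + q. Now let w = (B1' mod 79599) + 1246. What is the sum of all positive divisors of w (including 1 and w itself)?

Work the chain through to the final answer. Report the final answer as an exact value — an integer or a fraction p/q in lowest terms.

Step 1: total draws C(11,4) = 330; favorable C(7,4) = 35; P = 7/66; answer 7/66
Step 2: B1 = 7/66; threaded value p + q = 73; w = 1319; 1319 is prime, so its only divisors are 1 and 1319; sigma = 1 + 1319 = 1320; answer 1320

1320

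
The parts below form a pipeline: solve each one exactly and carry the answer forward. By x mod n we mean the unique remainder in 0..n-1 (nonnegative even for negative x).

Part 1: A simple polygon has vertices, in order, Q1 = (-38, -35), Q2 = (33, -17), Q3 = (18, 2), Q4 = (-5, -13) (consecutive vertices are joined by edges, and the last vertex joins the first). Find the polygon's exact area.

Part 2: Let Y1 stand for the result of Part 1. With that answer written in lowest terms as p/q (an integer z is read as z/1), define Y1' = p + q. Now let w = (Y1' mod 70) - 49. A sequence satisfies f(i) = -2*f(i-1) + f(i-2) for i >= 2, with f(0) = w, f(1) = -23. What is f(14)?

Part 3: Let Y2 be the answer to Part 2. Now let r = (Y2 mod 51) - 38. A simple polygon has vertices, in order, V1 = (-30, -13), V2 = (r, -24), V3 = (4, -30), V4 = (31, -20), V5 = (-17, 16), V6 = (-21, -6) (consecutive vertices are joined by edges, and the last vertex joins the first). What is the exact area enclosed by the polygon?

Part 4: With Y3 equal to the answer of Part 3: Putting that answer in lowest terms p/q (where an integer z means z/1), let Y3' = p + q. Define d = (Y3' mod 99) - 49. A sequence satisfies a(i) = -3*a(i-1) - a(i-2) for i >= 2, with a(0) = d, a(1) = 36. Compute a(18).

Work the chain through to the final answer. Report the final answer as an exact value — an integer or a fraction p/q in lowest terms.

Part 1: cross terms: (-38*-17 - 33*-35)=1801, (33*2 - 18*-17)=372, (18*-13 - -5*2)=-224, (-5*-35 - -38*-13)=-319; twice the area = |1630| = 1630; area = 815; answer 815
Part 2: Y1 = 815; threaded value p + q = 816; w = -3; f(2) = -2*(-23) + 1*(-3) = 43; iterating: f(2)=43, f(3)=-109, f(4)=261, f(5)=-631, f(6)=1523, f(7)=-3677, f(8)=8877, f(9)=-21431, f(10)=51739, f(11)=-124909, f(12)=301557, f(13)=-728023, f(14)=1757603; answer 1757603
Part 3: Y2 = 1757603; r = 3; cross terms: (-30*-24 - 3*-13)=759, (3*-30 - 4*-24)=6, (4*-20 - 31*-30)=850, (31*16 - -17*-20)=156, (-17*-6 - -21*16)=438, (-21*-13 - -30*-6)=93; twice the area = |2302| = 2302; area = 1151; answer 1151
Part 4: Y3 = 1151; threaded value p + q = 1152; d = 14; a(2) = -3*(36) - 1*(14) = -122; iterating: a(2)=-122, a(3)=330, a(4)=-868, a(5)=2274, a(6)=-5954, a(7)=15588, a(8)=-40810, a(9)=106842, a(10)=-279716, a(11)=732306, a(12)=-1917202, a(13)=5019300, a(14)=-13140698, a(15)=34402794, a(16)=-90067684, a(17)=235800258, a(18)=-617333090; answer -617333090

-617333090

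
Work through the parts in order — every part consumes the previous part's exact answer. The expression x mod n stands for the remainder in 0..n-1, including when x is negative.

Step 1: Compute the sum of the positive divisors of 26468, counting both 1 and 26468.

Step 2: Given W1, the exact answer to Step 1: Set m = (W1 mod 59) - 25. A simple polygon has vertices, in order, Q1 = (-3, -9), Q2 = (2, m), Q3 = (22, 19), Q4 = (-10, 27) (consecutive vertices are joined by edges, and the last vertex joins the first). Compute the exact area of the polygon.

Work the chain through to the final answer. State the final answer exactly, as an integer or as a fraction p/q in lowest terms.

1461/2

Step 1: 26468 = 2^2 * 13 * 509; sigma = (1 + 2 + 4) * (1 + 13) * (1 + 509) = 7 * 14 * 510 = 49980; answer 49980
Step 2: W1 = 49980; m = -18; cross terms: (-3*-18 - 2*-9)=72, (2*19 - 22*-18)=434, (22*27 - -10*19)=784, (-10*-9 - -3*27)=171; twice the area = |1461| = 1461; area = 1461/2; answer 1461/2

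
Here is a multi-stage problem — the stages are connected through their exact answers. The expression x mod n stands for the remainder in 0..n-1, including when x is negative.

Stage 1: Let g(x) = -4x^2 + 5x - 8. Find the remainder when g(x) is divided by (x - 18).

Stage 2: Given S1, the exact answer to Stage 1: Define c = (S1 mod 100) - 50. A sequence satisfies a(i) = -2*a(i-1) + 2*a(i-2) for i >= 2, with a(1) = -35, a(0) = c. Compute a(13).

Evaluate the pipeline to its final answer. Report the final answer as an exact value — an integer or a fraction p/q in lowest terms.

-8367680

Stage 1: remainder = value at the root: -4*(18)^2 + 5*(18)^1 - 8 = (-1296) + (90) + (-8) = -1214; answer -1214
Stage 2: S1 = -1214; c = 36; a(2) = -2*(-35) + 2*(36) = 142; iterating: a(2)=142, a(3)=-354, a(4)=992, a(5)=-2692, a(6)=7368, a(7)=-20120, a(8)=54976, a(9)=-150192, a(10)=410336, a(11)=-1121056, a(12)=3062784, a(13)=-8367680; answer -8367680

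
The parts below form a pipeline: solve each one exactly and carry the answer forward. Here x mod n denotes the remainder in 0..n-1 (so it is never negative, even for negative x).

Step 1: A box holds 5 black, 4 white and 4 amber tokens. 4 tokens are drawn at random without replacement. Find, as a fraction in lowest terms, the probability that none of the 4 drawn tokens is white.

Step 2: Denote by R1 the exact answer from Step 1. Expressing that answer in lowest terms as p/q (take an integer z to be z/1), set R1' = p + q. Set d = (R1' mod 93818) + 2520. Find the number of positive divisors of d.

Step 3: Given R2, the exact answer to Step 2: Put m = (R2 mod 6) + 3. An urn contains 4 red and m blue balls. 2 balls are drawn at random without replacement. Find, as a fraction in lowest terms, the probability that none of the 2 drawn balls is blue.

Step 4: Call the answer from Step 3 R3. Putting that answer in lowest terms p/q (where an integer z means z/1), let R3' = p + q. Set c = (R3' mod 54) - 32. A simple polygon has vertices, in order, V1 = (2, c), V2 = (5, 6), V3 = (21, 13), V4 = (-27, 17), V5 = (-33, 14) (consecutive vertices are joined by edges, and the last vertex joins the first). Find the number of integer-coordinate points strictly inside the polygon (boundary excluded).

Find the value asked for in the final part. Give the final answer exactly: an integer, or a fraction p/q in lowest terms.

Step 1: total draws C(13,4) = 715; favorable C(9,4) = 126; P = 126/715; answer 126/715
Step 2: R1 = 126/715; threaded value p + q = 841; d = 3361; 3361 is prime, so its only divisors are 1 and 3361; count = 2; answer 2
Step 3: R2 = 2; m = 5; total draws C(9,2) = 36; favorable C(4,2) = 6; P = 1/6; answer 1/6
Step 4: R3 = 1/6; threaded value p + q = 7; c = -25; cross terms: (2*6 - 5*-25)=137, (5*13 - 21*6)=-61, (21*17 - -27*13)=708, (-27*14 - -33*17)=183, (-33*-25 - 2*14)=797; twice the area = |1764| = 1764; area = 882; boundary points = 1 + 1 + 4 + 3 + 1 = 10; strictly interior points = area - boundary/2 + 1 = 878; answer 878

878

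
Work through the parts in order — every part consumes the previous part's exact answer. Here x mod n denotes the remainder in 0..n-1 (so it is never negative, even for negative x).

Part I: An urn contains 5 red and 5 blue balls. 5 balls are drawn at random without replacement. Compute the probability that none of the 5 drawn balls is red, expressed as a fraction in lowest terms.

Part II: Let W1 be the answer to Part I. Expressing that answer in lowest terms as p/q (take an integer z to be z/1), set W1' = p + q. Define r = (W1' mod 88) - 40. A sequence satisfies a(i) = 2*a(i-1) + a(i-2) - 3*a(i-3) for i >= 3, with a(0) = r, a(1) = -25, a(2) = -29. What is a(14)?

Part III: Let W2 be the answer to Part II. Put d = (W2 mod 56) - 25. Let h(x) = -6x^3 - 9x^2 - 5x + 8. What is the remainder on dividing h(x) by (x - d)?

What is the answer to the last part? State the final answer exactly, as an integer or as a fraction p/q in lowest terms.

268

Part I: total draws C(10,5) = 252; favorable C(5,5) = 1; P = 1/252; answer 1/252
Part II: W1 = 1/252; threaded value p + q = 253; r = 37; a(3) = 2*(-29) + 1*(-25) - 3*(37) = -194; iterating: a(3)=-194, a(4)=-342, a(5)=-791, a(6)=-1342, a(7)=-2449, a(8)=-3867, a(9)=-6157, a(10)=-8834, a(11)=-12224, a(12)=-14811, a(13)=-15344, a(14)=-8827; answer -8827
Part III: W2 = -8827; d = -4; remainder = value at the root: -6*(-4)^3 - 9*(-4)^2 - 5*(-4)^1 + 8 = (384) + (-144) + (20) + (8) = 268; answer 268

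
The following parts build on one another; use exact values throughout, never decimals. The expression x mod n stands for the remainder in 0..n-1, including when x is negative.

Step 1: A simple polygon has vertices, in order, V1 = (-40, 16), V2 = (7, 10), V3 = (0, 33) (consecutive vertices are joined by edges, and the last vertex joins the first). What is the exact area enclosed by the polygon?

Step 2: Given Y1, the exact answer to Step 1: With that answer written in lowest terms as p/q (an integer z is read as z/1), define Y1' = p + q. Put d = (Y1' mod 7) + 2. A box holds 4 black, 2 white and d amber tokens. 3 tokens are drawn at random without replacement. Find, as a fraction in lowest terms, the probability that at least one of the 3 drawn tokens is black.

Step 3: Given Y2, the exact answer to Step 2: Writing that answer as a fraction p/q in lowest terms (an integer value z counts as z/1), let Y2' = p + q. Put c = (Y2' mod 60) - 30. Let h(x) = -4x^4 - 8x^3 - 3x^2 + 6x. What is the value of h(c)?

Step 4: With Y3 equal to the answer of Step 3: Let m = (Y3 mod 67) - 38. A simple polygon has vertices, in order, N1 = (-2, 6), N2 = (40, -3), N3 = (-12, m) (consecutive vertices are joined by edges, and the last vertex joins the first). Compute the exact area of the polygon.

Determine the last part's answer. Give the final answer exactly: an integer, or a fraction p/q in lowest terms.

270

Step 1: cross terms: (-40*10 - 7*16)=-512, (7*33 - 0*10)=231, (0*16 - -40*33)=1320; twice the area = |1039| = 1039; area = 1039/2; answer 1039/2
Step 2: Y1 = 1039/2; threaded value p + q = 1041; d = 7; total draws C(13,3) = 286; complement C(9,3) = 84; favorable 286 - 84 = 202; P = 101/143; answer 101/143
Step 3: Y2 = 101/143; threaded value p + q = 244; c = -26; -4*(-26)^4 - 8*(-26)^3 - 3*(-26)^2 + 6*(-26)^1 = (-1827904) + (140608) + (-2028) + (-156) = -1689480; answer -1689480
Step 4: Y3 = -1689480; m = 21; cross terms: (-2*-3 - 40*6)=-234, (40*21 - -12*-3)=804, (-12*6 - -2*21)=-30; twice the area = |540| = 540; area = 270; answer 270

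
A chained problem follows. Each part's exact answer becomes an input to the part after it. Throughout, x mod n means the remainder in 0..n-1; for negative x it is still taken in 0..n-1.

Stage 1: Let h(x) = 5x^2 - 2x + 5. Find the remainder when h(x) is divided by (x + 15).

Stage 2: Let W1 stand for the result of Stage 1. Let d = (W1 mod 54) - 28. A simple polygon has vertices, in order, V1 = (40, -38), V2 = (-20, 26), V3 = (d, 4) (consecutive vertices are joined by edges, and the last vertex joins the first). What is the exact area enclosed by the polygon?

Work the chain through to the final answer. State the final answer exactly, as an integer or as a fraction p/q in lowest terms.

Stage 1: remainder = value at the root: 5*(-15)^2 - 2*(-15)^1 + 5 = (1125) + (30) + (5) = 1160; answer 1160
Stage 2: W1 = 1160; d = -2; cross terms: (40*26 - -20*-38)=280, (-20*4 - -2*26)=-28, (-2*-38 - 40*4)=-84; twice the area = |168| = 168; area = 84; answer 84

84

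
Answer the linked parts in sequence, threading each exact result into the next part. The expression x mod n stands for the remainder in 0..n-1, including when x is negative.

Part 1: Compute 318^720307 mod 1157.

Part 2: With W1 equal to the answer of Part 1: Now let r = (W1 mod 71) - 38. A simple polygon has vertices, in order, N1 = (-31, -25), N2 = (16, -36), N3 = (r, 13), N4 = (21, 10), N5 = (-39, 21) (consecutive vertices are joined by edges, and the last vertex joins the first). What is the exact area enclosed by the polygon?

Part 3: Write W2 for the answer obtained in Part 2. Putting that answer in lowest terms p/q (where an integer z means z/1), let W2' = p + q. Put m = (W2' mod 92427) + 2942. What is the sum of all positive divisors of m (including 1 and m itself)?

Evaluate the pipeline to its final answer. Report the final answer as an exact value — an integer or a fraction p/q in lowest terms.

9576

Part 1: squarings mod 1157: 318^1=318, 318^2=465, 318^4=1023, 318^8=601, 318^16=217, 318^32=809, 318^64=776, 318^128=536, 318^256=360, 318^512=16, 318^1024=256, 318^2048=744, 318^4096=490, 318^8192=601, 318^16384=217, 318^32768=809, 318^65536=776, 318^131072=536, 318^262144=360, 318^524288=16; 318^720307 = 318^1 * 318^2 * 318^16 * 318^32 * 318^128 * 318^256 * 318^1024 * 318^2048 * 318^4096 * 318^8192 * 318^16384 * 318^32768 * 318^131072 * 318^524288 = 956 (mod 1157); answer 956
Part 2: W1 = 956; r = -5; cross terms: (-31*-36 - 16*-25)=1516, (16*13 - -5*-36)=28, (-5*10 - 21*13)=-323, (21*21 - -39*10)=831, (-39*-25 - -31*21)=1626; twice the area = |3678| = 3678; area = 1839; answer 1839
Part 3: W2 = 1839; threaded value p + q = 1840; m = 4782; 4782 = 2 * 3 * 797; sigma = (1 + 2) * (1 + 3) * (1 + 797) = 3 * 4 * 798 = 9576; answer 9576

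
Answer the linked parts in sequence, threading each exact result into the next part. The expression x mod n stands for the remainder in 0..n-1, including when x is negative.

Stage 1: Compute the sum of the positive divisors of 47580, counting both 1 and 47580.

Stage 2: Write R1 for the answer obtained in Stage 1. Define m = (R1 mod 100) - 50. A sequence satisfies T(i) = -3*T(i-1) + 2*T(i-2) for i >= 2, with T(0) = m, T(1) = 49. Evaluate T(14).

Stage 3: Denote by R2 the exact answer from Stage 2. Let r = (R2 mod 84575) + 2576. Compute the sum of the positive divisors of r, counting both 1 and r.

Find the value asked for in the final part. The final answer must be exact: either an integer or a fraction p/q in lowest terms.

112416

Stage 1: 47580 = 2^2 * 3 * 5 * 13 * 61; sigma = (1 + 2 + 4) * (1 + 3) * (1 + 5) * (1 + 13) * (1 + 61) = 7 * 4 * 6 * 14 * 62 = 145824; answer 145824
Stage 2: R1 = 145824; m = -26; T(2) = -3*(49) + 2*(-26) = -199; iterating: T(2)=-199, T(3)=695, T(4)=-2483, T(5)=8839, T(6)=-31483, T(7)=112127, T(8)=-399347, T(9)=1422295, T(10)=-5065579, T(11)=18041327, T(12)=-64255139, T(13)=228848071, T(14)=-815054491; answer -815054491
Stage 3: R2 = -815054491; r = 81935; 81935 = 5 * 7 * 2341; sigma = (1 + 5) * (1 + 7) * (1 + 2341) = 6 * 8 * 2342 = 112416; answer 112416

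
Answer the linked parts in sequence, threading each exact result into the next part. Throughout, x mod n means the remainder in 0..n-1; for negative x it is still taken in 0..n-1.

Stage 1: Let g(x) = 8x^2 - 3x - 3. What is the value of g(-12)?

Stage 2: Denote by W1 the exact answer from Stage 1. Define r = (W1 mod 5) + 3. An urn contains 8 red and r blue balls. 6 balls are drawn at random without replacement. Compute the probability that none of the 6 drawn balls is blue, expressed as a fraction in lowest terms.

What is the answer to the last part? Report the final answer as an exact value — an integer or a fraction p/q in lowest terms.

Stage 1: 8*(-12)^2 - 3*(-12)^1 - 3 = (1152) + (36) + (-3) = 1185; answer 1185
Stage 2: W1 = 1185; r = 3; total draws C(11,6) = 462; favorable C(8,6) = 28; P = 2/33; answer 2/33

2/33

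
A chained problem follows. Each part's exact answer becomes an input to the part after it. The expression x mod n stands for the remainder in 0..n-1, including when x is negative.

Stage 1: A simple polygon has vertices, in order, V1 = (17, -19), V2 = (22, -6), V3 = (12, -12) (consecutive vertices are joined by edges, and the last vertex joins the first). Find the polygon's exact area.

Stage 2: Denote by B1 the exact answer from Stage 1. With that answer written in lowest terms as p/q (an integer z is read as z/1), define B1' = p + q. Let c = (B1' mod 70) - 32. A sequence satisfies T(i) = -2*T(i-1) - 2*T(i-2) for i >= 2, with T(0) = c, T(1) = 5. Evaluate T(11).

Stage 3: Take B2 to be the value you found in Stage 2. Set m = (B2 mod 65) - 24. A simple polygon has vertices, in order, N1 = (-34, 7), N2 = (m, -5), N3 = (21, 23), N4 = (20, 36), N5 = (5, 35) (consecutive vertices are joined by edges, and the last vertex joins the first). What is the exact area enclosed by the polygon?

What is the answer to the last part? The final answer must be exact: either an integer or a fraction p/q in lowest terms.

1054

Stage 1: cross terms: (17*-6 - 22*-19)=316, (22*-12 - 12*-6)=-192, (12*-19 - 17*-12)=-24; twice the area = |100| = 100; area = 50; answer 50
Stage 2: B1 = 50; threaded value p + q = 51; c = 19; T(2) = -2*(5) - 2*(19) = -48; iterating: T(2)=-48, T(3)=86, T(4)=-76, T(5)=-20, T(6)=192, T(7)=-344, T(8)=304, T(9)=80, T(10)=-768, T(11)=1376; answer 1376
Stage 3: B2 = 1376; m = -13; cross terms: (-34*-5 - -13*7)=261, (-13*23 - 21*-5)=-194, (21*36 - 20*23)=296, (20*35 - 5*36)=520, (5*7 - -34*35)=1225; twice the area = |2108| = 2108; area = 1054; answer 1054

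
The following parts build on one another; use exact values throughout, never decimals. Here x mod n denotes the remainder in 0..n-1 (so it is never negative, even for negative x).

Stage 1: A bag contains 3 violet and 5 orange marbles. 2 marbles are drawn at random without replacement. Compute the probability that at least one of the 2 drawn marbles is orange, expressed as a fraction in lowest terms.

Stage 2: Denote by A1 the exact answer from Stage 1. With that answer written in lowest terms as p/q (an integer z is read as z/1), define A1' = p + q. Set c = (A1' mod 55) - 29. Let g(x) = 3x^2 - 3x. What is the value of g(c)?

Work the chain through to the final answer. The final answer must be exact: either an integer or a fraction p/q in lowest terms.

1656

Stage 1: total draws C(8,2) = 28; complement C(3,2) = 3; favorable 28 - 3 = 25; P = 25/28; answer 25/28
Stage 2: A1 = 25/28; threaded value p + q = 53; c = 24; 3*(24)^2 - 3*(24)^1 = (1728) + (-72) = 1656; answer 1656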